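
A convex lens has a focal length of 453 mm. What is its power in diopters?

f = 45.3 cm = 0.453 m.
P = 1/f = 1/(0.453 m) = +2.21 D.

P = +2.21 D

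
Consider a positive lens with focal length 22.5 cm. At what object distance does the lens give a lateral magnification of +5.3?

m = −d_i/d_o ⇒ d_i = −m·d_o.
1/f = 1/d_o + 1/d_i = 1/d_o − 1/(m·d_o) = (1 − 1/m)/d_o, so d_o = f(1 − 1/m) = (22.50)(1 − 1/(+5.3)) = 18.3 cm.

18.3 cm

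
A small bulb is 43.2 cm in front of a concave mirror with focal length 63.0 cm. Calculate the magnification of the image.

m = +3.18

1/d_i = 1/f − 1/d_o = 1/(63.00) − 1/(43.2) = -0.007275, so d_i = -137.5 cm.
m = −d_i/d_o = −(-137.5)/(43.2) = +3.18.
The image is virtual, upright and enlarged, behind the mirror.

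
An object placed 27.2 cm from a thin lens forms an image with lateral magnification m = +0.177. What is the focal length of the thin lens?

f = -5.85 cm (diverging)

m = −d_i/d_o ⇒ d_i = −m·d_o = −(+0.177)·(27.2) = -4.814 cm.
1/f = 1/d_o + 1/d_i = 1/(27.2) + 1/(-4.814) = -0.1710, so f = -5.85 cm.
Since f is negative, the thin lens is diverging.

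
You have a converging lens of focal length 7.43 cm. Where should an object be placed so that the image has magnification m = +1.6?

m = −d_i/d_o ⇒ d_i = −m·d_o.
1/f = 1/d_o + 1/d_i = 1/d_o − 1/(m·d_o) = (1 − 1/m)/d_o, so d_o = f(1 − 1/m) = (7.430)(1 − 1/(+1.6)) = 2.79 cm.

2.79 cm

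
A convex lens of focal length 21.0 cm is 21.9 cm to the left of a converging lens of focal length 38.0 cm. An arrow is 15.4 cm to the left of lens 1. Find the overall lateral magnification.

Lens 1: 1/d_i1 = 1/(21.0) − 1/(15.4) = -0.01732, so d_i1 = -57.75 cm; m₁ = −d_i1/d_o1 = +3.750.
d_o2 = 21.9 − (-57.75) = 79.65 cm.
Lens 2: 1/d_i2 = 1/(38.0) − 1/(79.65) = 0.01376, so d_i2 = 72.67 cm; m₂ = −d_i2/d_o2 = -0.9124.
m = m₁·m₂ = (+3.750)(-0.9124) = -3.42.

m = -3.42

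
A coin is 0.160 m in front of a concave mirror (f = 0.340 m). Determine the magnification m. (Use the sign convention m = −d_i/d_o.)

m = +1.89

1/d_i = 1/f − 1/d_o = 1/(0.3400) − 1/(0.160) = -3.309, so d_i = -0.3022 m.
m = −d_i/d_o = −(-0.3022)/(0.160) = +1.89.
The image is virtual, upright and enlarged, behind the mirror.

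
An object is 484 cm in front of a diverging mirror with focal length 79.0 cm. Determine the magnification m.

m = +0.140

For a diverging mirror, f = -79.0 cm.
1/d_i = 1/f − 1/d_o = 1/(-79.00) − 1/(484) = -0.01472, so d_i = -67.91 cm.
m = −d_i/d_o = −(-67.91)/(484) = +0.140.
The image is virtual, upright and reduced, behind the mirror.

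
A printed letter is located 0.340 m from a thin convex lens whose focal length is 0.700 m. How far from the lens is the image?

Lens equation: 1/s_i = 1/f − 1/s_o = 1/(0.7000) − 1/(0.340) = 1.429 − 2.941 = -1.513, so s_i = -0.661 m.
The image is virtual, upright and enlarged, on the same side as the object.

0.661 m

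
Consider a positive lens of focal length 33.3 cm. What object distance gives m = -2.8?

45.2 cm

m = −d_i/d_o ⇒ d_i = −m·d_o.
1/f = 1/d_o + 1/d_i = 1/d_o − 1/(m·d_o) = (1 − 1/m)/d_o, so d_o = f(1 − 1/m) = (33.30)(1 − 1/(-2.8)) = 45.2 cm.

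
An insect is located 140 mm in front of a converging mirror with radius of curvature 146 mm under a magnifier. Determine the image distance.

f = R/2 = 146/2 = 73.00 mm.
Mirror equation: 1/s_i = 1/f − 1/s_o = 1/(73.00) − 1/(140) = 0.01370 − 0.007143 = 0.006556, so s_i = 153 mm.
The image is real, inverted and enlarged, in front of the mirror.

153 mm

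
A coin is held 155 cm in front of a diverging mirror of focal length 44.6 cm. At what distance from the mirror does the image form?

For a diverging mirror, f = -44.6 cm.
Mirror equation: 1/d_i = 1/f − 1/d_o = 1/(-44.60) − 1/(155) = -0.02242 − 0.006452 = -0.02887, so d_i = -34.6 cm.
The image is virtual, upright and reduced, behind the mirror.

34.6 cm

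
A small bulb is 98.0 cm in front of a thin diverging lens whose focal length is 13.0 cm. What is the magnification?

m = +0.117

For a diverging lens, f = -13.0 cm.
1/d_i = 1/f − 1/d_o = 1/(-13.00) − 1/(98.0) = -0.08713, so d_i = -11.48 cm.
m = −d_i/d_o = −(-11.48)/(98.0) = +0.117.
The image is virtual, upright and reduced, on the same side as the object.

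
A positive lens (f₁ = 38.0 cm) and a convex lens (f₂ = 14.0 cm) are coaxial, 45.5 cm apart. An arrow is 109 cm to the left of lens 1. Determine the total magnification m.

m = -0.279

Lens 1: 1/d_i1 = 1/(38.0) − 1/(109) = 0.01714, so d_i1 = 58.34 cm; m₁ = −d_i1/d_o1 = -0.5352.
d_o2 = 45.5 − (58.34) = -12.84 cm (virtual object).
Lens 2: 1/d_i2 = 1/(14.0) − 1/(-12.84) = 0.1493, so d_i2 = 6.697 cm; m₂ = −d_i2/d_o2 = +0.5216.
m = m₁·m₂ = (-0.5352)(+0.5216) = -0.279.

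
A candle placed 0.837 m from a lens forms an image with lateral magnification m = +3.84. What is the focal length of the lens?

f = 1.13 m (converging)

m = −d_i/d_o ⇒ d_i = −m·d_o = −(+3.84)·(0.837) = -3.214 m.
1/f = 1/d_o + 1/d_i = 1/(0.837) + 1/(-3.214) = 0.8836, so f = 1.13 m.
Since f is positive, the lens is converging.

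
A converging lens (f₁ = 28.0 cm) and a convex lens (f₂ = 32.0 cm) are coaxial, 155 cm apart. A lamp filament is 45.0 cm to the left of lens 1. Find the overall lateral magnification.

m = +1.08

Lens 1: 1/d_i1 = 1/(28.0) − 1/(45.0) = 0.01349, so d_i1 = 74.12 cm; m₁ = −d_i1/d_o1 = -1.647.
d_o2 = 155 − (74.12) = 80.88 cm.
Lens 2: 1/d_i2 = 1/(32.0) − 1/(80.88) = 0.01889, so d_i2 = 52.95 cm; m₂ = −d_i2/d_o2 = -0.6547.
m = m₁·m₂ = (-1.647)(-0.6547) = +1.08.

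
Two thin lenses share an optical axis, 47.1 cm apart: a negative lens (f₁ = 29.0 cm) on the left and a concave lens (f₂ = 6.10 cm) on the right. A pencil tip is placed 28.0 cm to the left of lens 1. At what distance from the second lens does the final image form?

5.55 cm

Lens 1 is diverging, so f₁ = −29.0 cm.
Lens 1: 1/d_i1 = 1/f₁ − 1/d_o1 = 1/(-29.0) − 1/(28.0) = -0.07020, so d_i1 = -14.25 cm.
The intermediate image is 14.25 cm to the left of lens 1 (virtual), which is 47.1 − (-14.25) = 61.35 cm to the left of lens 2, so d_o2 = +61.35 cm.
Lens 2 is diverging, so f₂ = −6.10 cm.
Lens 2: 1/d_i2 = 1/f₂ − 1/d_o2 = 1/(-6.10) − 1/(61.35) = -0.1802, so d_i2 = -5.55 cm.
The final image is virtual, 5.55 cm to the left of lens 2 (overall magnification ≈ 0.046).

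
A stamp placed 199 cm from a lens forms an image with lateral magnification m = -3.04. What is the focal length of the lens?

m = −d_i/d_o ⇒ d_i = −m·d_o = −(-3.04)·(199) = 605.0 cm.
1/f = 1/d_o + 1/d_i = 1/(199) + 1/(605.0) = 0.006678, so f = 150 cm.
Since f is positive, the lens is converging.

f = 150 cm (converging)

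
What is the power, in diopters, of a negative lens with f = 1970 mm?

P = -0.508 D

For a negative lens, f = −1970 mm.
f = -197 cm = -1.97 m.
P = 1/f = 1/(-1.97 m) = -0.508 D.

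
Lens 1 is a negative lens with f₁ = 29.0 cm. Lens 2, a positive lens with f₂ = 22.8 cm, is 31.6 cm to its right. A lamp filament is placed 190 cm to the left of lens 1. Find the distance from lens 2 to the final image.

Lens 1 is diverging, so f₁ = −29.0 cm.
Lens 1: 1/d_i1 = 1/f₁ − 1/d_o1 = 1/(-29.0) − 1/(190) = -0.03975, so d_i1 = -25.16 cm.
The intermediate image is 25.16 cm to the left of lens 1 (virtual), which is 31.6 − (-25.16) = 56.76 cm to the left of lens 2, so d_o2 = +56.76 cm.
Lens 2: 1/d_i2 = 1/f₂ − 1/d_o2 = 1/(22.8) − 1/(56.76) = 0.02624, so d_i2 = 38.1 cm.
The final image is real, 38.1 cm to the right of lens 2 (overall magnification ≈ -0.089).

38.1 cm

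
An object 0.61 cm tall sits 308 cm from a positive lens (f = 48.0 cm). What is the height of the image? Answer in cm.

0.113 cm

1/d_i = 1/f − 1/d_o = 1/(48.00) − 1/(308) = 0.01759, so d_i = 56.86 cm.
m = −d_i/d_o = -0.1846.
|h_i| = |m|·h_o = 0.1846 × 0.61 = 0.113 cm. The image is real, inverted and reduced, on the far side of the lens.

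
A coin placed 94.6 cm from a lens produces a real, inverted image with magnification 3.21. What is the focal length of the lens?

m = −d_i/d_o ⇒ d_i = −m·d_o = −(-3.21)·(94.6) = 303.7 cm.
1/f = 1/d_o + 1/d_i = 1/(94.6) + 1/(303.7) = 0.01386, so f = 72.1 cm.
Since f is positive, the lens is converging.

f = 72.1 cm (converging)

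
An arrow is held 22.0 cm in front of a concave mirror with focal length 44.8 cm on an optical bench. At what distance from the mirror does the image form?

43.2 cm

Mirror equation: 1/d_i = 1/f − 1/d_o = 1/(44.80) − 1/(22.0) = 0.02232 − 0.04545 = -0.02313, so d_i = -43.2 cm.
The image is virtual, upright and enlarged, behind the mirror.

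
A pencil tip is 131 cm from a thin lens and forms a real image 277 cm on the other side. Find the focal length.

f = 88.9 cm (converging)

Real image ⇒ d_i = +277 cm.
1/f = 1/d_o + 1/d_i = 1/(131) + 1/(277) = 0.01124, so f = 88.9 cm.
Since f is positive, the thin lens is converging.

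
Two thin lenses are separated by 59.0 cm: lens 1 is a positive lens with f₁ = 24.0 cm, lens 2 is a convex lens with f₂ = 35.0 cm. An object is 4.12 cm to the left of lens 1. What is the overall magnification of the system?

m = -1.46

Lens 1: 1/d_i1 = 1/(24.0) − 1/(4.12) = -0.2011, so d_i1 = -4.974 cm; m₁ = −d_i1/d_o1 = +1.207.
d_o2 = 59.0 − (-4.974) = 63.97 cm.
Lens 2: 1/d_i2 = 1/(35.0) − 1/(63.97) = 0.01294, so d_i2 = 77.29 cm; m₂ = −d_i2/d_o2 = -1.208.
m = m₁·m₂ = (+1.207)(-1.208) = -1.46.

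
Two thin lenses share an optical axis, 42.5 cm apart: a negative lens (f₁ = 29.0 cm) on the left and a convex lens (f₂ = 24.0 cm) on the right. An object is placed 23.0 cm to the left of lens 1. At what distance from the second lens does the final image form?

42.4 cm

Lens 1 is diverging, so f₁ = −29.0 cm.
Lens 1: 1/d_i1 = 1/f₁ − 1/d_o1 = 1/(-29.0) − 1/(23.0) = -0.07796, so d_i1 = -12.83 cm.
The intermediate image is 12.83 cm to the left of lens 1 (virtual), which is 42.5 − (-12.83) = 55.33 cm to the left of lens 2, so d_o2 = +55.33 cm.
Lens 2: 1/d_i2 = 1/f₂ − 1/d_o2 = 1/(24.0) − 1/(55.33) = 0.02359, so d_i2 = 42.4 cm.
The final image is real, 42.4 cm to the right of lens 2 (overall magnification ≈ -0.43).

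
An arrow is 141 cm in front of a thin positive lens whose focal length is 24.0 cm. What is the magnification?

m = -0.205

1/d_i = 1/f − 1/d_o = 1/(24.00) − 1/(141) = 0.03457, so d_i = 28.92 cm.
m = −d_i/d_o = −(28.92)/(141) = -0.205.
The image is real, inverted and reduced, on the far side of the lens.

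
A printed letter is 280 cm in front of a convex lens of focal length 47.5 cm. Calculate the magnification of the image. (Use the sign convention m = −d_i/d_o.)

m = -0.204

1/d_i = 1/f − 1/d_o = 1/(47.50) − 1/(280) = 0.01748, so d_i = 57.20 cm.
m = −d_i/d_o = −(57.20)/(280) = -0.204.
The image is real, inverted and reduced, on the far side of the lens.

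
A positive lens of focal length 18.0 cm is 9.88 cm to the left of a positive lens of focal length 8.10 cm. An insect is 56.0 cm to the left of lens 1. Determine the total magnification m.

Lens 1: 1/d_i1 = 1/(18.0) − 1/(56.0) = 0.03770, so d_i1 = 26.53 cm; m₁ = −d_i1/d_o1 = -0.4738.
d_o2 = 9.88 − (26.53) = -16.65 cm (virtual object).
Lens 2: 1/d_i2 = 1/(8.10) − 1/(-16.65) = 0.1835, so d_i2 = 5.449 cm; m₂ = −d_i2/d_o2 = +0.3273.
m = m₁·m₂ = (-0.4738)(+0.3273) = -0.155.

m = -0.155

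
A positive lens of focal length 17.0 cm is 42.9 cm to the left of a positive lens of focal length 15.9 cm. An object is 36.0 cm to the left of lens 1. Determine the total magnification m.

m = -2.73

Lens 1: 1/d_i1 = 1/(17.0) − 1/(36.0) = 0.03105, so d_i1 = 32.21 cm; m₁ = −d_i1/d_o1 = -0.8947.
d_o2 = 42.9 − (32.21) = 10.69 cm.
Lens 2: 1/d_i2 = 1/(15.9) − 1/(10.69) = -0.03065, so d_i2 = -32.62 cm; m₂ = −d_i2/d_o2 = +3.052.
m = m₁·m₂ = (-0.8947)(+3.052) = -2.73.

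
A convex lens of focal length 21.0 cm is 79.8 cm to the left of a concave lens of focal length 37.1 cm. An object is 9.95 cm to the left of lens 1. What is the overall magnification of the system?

m = +0.519

Lens 1: 1/d_i1 = 1/(21.0) − 1/(9.95) = -0.05288, so d_i1 = -18.91 cm; m₁ = −d_i1/d_o1 = +1.901.
d_o2 = 79.8 − (-18.91) = 98.71 cm.
f₂ = −37.1 cm (diverging).
Lens 2: 1/d_i2 = 1/(-37.1) − 1/(98.71) = -0.03708, so d_i2 = -26.97 cm; m₂ = −d_i2/d_o2 = +0.2732.
m = m₁·m₂ = (+1.901)(+0.2732) = +0.519.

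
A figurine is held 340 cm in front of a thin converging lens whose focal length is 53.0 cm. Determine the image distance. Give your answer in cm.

62.8 cm

Thin-lens equation: 1/v = 1/f − 1/u = 1/(53.00) − 1/(340) = 0.01887 − 0.002941 = 0.01593, so v = 62.8 cm.
The image is real, inverted and reduced, on the far side of the lens.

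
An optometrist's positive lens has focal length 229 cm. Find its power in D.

P = +0.437 D

f = 229 cm = 2.29 m.
P = 1/f = 1/(2.29 m) = +0.437 D.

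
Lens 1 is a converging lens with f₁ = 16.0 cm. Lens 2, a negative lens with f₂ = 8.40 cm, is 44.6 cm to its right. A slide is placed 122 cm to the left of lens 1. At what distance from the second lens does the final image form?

6.36 cm

Lens 1: 1/d_i1 = 1/f₁ − 1/d_o1 = 1/(16.0) − 1/(122) = 0.05430, so d_i1 = 18.42 cm.
The intermediate image is 18.42 cm to the right of lens 1, which is 44.6 − (18.42) = 26.18 cm to the left of lens 2, so d_o2 = +26.18 cm.
Lens 2 is diverging, so f₂ = −8.40 cm.
Lens 2: 1/d_i2 = 1/f₂ − 1/d_o2 = 1/(-8.40) − 1/(26.18) = -0.1572, so d_i2 = -6.36 cm.
The final image is virtual, 6.36 cm to the left of lens 2 (overall magnification ≈ -0.037).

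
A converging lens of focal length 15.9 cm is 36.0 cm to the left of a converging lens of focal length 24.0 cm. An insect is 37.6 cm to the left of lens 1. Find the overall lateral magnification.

Lens 1: 1/d_i1 = 1/(15.9) − 1/(37.6) = 0.03630, so d_i1 = 27.55 cm; m₁ = −d_i1/d_o1 = -0.7327.
d_o2 = 36.0 − (27.55) = 8.450 cm.
Lens 2: 1/d_i2 = 1/(24.0) − 1/(8.450) = -0.07668, so d_i2 = -13.04 cm; m₂ = −d_i2/d_o2 = +1.543.
m = m₁·m₂ = (-0.7327)(+1.543) = -1.13.

m = -1.13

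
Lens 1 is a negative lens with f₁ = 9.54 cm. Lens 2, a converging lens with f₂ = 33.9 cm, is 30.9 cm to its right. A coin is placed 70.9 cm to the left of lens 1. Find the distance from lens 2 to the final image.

246 cm

Lens 1 is diverging, so f₁ = −9.54 cm.
Lens 1: 1/d_i1 = 1/f₁ − 1/d_o1 = 1/(-9.54) − 1/(70.9) = -0.1189, so d_i1 = -8.409 cm.
The intermediate image is 8.409 cm to the left of lens 1 (virtual), which is 30.9 − (-8.409) = 39.31 cm to the left of lens 2, so d_o2 = +39.31 cm.
Lens 2: 1/d_i2 = 1/f₂ − 1/d_o2 = 1/(33.9) − 1/(39.31) = 0.004060, so d_i2 = 246 cm.
The final image is real, 246 cm to the right of lens 2 (overall magnification ≈ -0.74).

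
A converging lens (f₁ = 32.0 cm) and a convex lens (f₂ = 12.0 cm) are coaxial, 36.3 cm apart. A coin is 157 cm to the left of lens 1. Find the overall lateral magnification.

Lens 1: 1/d_i1 = 1/(32.0) − 1/(157) = 0.02488, so d_i1 = 40.19 cm; m₁ = −d_i1/d_o1 = -0.2560.
d_o2 = 36.3 − (40.19) = -3.890 cm (virtual object).
Lens 2: 1/d_i2 = 1/(12.0) − 1/(-3.890) = 0.3404, so d_i2 = 2.938 cm; m₂ = −d_i2/d_o2 = +0.7552.
m = m₁·m₂ = (-0.2560)(+0.7552) = -0.193.

m = -0.193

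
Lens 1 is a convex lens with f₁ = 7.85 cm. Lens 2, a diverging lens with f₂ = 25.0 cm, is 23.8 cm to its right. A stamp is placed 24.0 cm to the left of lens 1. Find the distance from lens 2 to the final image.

8.17 cm

Lens 1: 1/d_i1 = 1/f₁ − 1/d_o1 = 1/(7.85) − 1/(24.0) = 0.08572, so d_i1 = 11.67 cm.
The intermediate image is 11.67 cm to the right of lens 1, which is 23.8 − (11.67) = 12.13 cm to the left of lens 2, so d_o2 = +12.13 cm.
Lens 2 is diverging, so f₂ = −25.0 cm.
Lens 2: 1/d_i2 = 1/f₂ − 1/d_o2 = 1/(-25.0) − 1/(12.13) = -0.1224, so d_i2 = -8.17 cm.
The final image is virtual, 8.17 cm to the left of lens 2 (overall magnification ≈ -0.33).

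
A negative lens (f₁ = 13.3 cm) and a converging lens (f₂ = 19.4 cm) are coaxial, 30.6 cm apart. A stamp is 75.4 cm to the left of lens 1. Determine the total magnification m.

m = -0.129

f₁ = −13.3 cm (diverging).
Lens 1: 1/d_i1 = 1/(-13.3) − 1/(75.4) = -0.08845, so d_i1 = -11.31 cm; m₁ = −d_i1/d_o1 = +0.1500.
d_o2 = 30.6 − (-11.31) = 41.91 cm.
Lens 2: 1/d_i2 = 1/(19.4) − 1/(41.91) = 0.02769, so d_i2 = 36.12 cm; m₂ = −d_i2/d_o2 = -0.8618.
m = m₁·m₂ = (+0.1500)(-0.8618) = -0.129.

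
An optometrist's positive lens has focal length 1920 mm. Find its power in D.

P = +0.521 D

f = 192 cm = 1.92 m.
P = 1/f = 1/(1.92 m) = +0.521 D.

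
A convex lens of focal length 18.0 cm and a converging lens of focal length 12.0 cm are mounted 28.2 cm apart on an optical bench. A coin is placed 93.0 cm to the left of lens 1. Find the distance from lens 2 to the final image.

Lens 1: 1/d_i1 = 1/f₁ − 1/d_o1 = 1/(18.0) − 1/(93.0) = 0.04480, so d_i1 = 22.32 cm.
The intermediate image is 22.32 cm to the right of lens 1, which is 28.2 − (22.32) = 5.880 cm to the left of lens 2, so d_o2 = +5.880 cm.
Lens 2: 1/d_i2 = 1/f₂ − 1/d_o2 = 1/(12.0) − 1/(5.880) = -0.08673, so d_i2 = -11.5 cm.
The final image is virtual, 11.5 cm to the left of lens 2 (overall magnification ≈ -0.47).

11.5 cm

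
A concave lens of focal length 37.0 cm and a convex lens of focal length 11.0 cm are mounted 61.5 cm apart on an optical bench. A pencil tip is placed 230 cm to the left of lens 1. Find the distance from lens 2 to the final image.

12.5 cm

Lens 1 is diverging, so f₁ = −37.0 cm.
Lens 1: 1/d_i1 = 1/f₁ − 1/d_o1 = 1/(-37.0) − 1/(230) = -0.03137, so d_i1 = -31.87 cm.
The intermediate image is 31.87 cm to the left of lens 1 (virtual), which is 61.5 − (-31.87) = 93.37 cm to the left of lens 2, so d_o2 = +93.37 cm.
Lens 2: 1/d_i2 = 1/f₂ − 1/d_o2 = 1/(11.0) − 1/(93.37) = 0.08020, so d_i2 = 12.5 cm.
The final image is real, 12.5 cm to the right of lens 2 (overall magnification ≈ -0.019).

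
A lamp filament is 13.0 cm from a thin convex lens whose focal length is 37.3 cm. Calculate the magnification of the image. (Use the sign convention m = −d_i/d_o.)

m = +1.53

1/d_i = 1/f − 1/d_o = 1/(37.30) − 1/(13.0) = -0.05011, so d_i = -19.95 cm.
m = −d_i/d_o = −(-19.95)/(13.0) = +1.53.
The image is virtual, upright and enlarged, on the same side as the object.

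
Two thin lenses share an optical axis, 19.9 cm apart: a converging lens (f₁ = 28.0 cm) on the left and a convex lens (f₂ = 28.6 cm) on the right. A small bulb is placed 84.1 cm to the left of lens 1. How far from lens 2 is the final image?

Lens 1: 1/d_i1 = 1/f₁ − 1/d_o1 = 1/(28.0) − 1/(84.1) = 0.02382, so d_i1 = 41.98 cm.
The intermediate image is 41.98 cm to the right of lens 1, which lies 22.08 cm to the right of lens 2 — a virtual object — so d_o2 = −22.08 cm.
Lens 2: 1/d_i2 = 1/f₂ − 1/d_o2 = 1/(28.6) − 1/(-22.08) = 0.08025, so d_i2 = 12.5 cm.
The final image is real, 12.5 cm to the right of lens 2 (overall magnification ≈ -0.28).

12.5 cm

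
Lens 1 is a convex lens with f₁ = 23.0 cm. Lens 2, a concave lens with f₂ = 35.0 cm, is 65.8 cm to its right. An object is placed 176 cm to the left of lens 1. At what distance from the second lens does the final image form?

Lens 1: 1/d_i1 = 1/f₁ − 1/d_o1 = 1/(23.0) − 1/(176) = 0.03780, so d_i1 = 26.46 cm.
The intermediate image is 26.46 cm to the right of lens 1, which is 65.8 − (26.46) = 39.34 cm to the left of lens 2, so d_o2 = +39.34 cm.
Lens 2 is diverging, so f₂ = −35.0 cm.
Lens 2: 1/d_i2 = 1/f₂ − 1/d_o2 = 1/(-35.0) − 1/(39.34) = -0.05399, so d_i2 = -18.5 cm.
The final image is virtual, 18.5 cm to the left of lens 2 (overall magnification ≈ -0.071).

18.5 cm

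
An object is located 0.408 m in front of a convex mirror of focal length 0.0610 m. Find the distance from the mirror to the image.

For a convex mirror, f = -0.0610 m.
Mirror equation: 1/d_i = 1/f − 1/d_o = 1/(-0.06100) − 1/(0.408) = -16.39 − 2.451 = -18.84, so d_i = -0.0531 m.
The image is virtual, upright and reduced, behind the mirror.

0.0531 m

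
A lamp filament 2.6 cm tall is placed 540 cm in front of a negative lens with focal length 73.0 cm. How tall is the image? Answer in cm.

0.310 cm

For a negative lens, f = -73.0 cm.
1/d_i = 1/f − 1/d_o = 1/(-73.00) − 1/(540) = -0.01555, so d_i = -64.31 cm.
m = −d_i/d_o = +0.1191.
|h_i| = |m|·h_o = 0.1191 × 2.6 = 0.310 cm. The image is virtual, upright and reduced, on the same side as the object.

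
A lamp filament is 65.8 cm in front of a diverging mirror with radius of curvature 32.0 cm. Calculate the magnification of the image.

f = R/2 = 32.0/2 = 16.00 cm; for a diverging mirror, f = -16.00 cm.
1/d_i = 1/f − 1/d_o = 1/(-16.00) − 1/(65.8) = -0.07770, so d_i = -12.87 cm.
m = −d_i/d_o = −(-12.87)/(65.8) = +0.196.
The image is virtual, upright and reduced, behind the mirror.

m = +0.196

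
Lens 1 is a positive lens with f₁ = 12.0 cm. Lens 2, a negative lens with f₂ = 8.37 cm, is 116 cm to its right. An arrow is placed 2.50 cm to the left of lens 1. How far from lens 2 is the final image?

Lens 1: 1/d_i1 = 1/f₁ − 1/d_o1 = 1/(12.0) − 1/(2.50) = -0.3167, so d_i1 = -3.158 cm.
The intermediate image is 3.158 cm to the left of lens 1 (virtual), which is 116 − (-3.158) = 119.2 cm to the left of lens 2, so d_o2 = +119.2 cm.
Lens 2 is diverging, so f₂ = −8.37 cm.
Lens 2: 1/d_i2 = 1/f₂ − 1/d_o2 = 1/(-8.37) − 1/(119.2) = -0.1279, so d_i2 = -7.82 cm.
The final image is virtual, 7.82 cm to the left of lens 2 (overall magnification ≈ 0.083).

7.82 cm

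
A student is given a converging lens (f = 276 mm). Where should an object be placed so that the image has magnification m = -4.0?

345 mm

m = −d_i/d_o ⇒ d_i = −m·d_o.
1/f = 1/d_o + 1/d_i = 1/d_o − 1/(m·d_o) = (1 − 1/m)/d_o, so d_o = f(1 − 1/m) = (276.0)(1 − 1/(-4.0)) = 345 mm.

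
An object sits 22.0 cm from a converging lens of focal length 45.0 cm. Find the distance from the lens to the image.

Lens equation: 1/v = 1/f − 1/u = 1/(45.00) − 1/(22.0) = 0.02222 − 0.04545 = -0.02323, so v = -43.0 cm.
The image is virtual, upright and enlarged, on the same side as the object.

43.0 cm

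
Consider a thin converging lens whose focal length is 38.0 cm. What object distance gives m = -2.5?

m = −d_i/d_o ⇒ d_i = −m·d_o.
1/f = 1/d_o + 1/d_i = 1/d_o − 1/(m·d_o) = (1 − 1/m)/d_o, so d_o = f(1 − 1/m) = (38.00)(1 − 1/(-2.5)) = 53.2 cm.

53.2 cm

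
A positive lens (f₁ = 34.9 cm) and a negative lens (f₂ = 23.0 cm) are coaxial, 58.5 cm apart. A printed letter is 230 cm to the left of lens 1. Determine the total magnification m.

Lens 1: 1/d_i1 = 1/(34.9) − 1/(230) = 0.02431, so d_i1 = 41.14 cm; m₁ = −d_i1/d_o1 = -0.1789.
d_o2 = 58.5 − (41.14) = 17.36 cm.
f₂ = −23.0 cm (diverging).
Lens 2: 1/d_i2 = 1/(-23.0) − 1/(17.36) = -0.1011, so d_i2 = -9.893 cm; m₂ = −d_i2/d_o2 = +0.5699.
m = m₁·m₂ = (-0.1789)(+0.5699) = -0.102.

m = -0.102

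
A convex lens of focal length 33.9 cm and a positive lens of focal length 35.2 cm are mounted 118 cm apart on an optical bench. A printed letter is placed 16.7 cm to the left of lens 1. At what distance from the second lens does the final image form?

Lens 1: 1/d_i1 = 1/f₁ − 1/d_o1 = 1/(33.9) − 1/(16.7) = -0.03038, so d_i1 = -32.91 cm.
The intermediate image is 32.91 cm to the left of lens 1 (virtual), which is 118 − (-32.91) = 150.9 cm to the left of lens 2, so d_o2 = +150.9 cm.
Lens 2: 1/d_i2 = 1/f₂ − 1/d_o2 = 1/(35.2) − 1/(150.9) = 0.02178, so d_i2 = 45.9 cm.
The final image is real, 45.9 cm to the right of lens 2 (overall magnification ≈ -0.60).

45.9 cm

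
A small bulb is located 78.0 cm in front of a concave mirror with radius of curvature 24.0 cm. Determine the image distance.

14.2 cm

f = R/2 = 24.0/2 = 12.00 cm.
Mirror equation: 1/q = 1/f − 1/p = 1/(12.00) − 1/(78.0) = 0.08333 − 0.01282 = 0.07051, so q = 14.2 cm.
The image is real, inverted and reduced, in front of the mirror.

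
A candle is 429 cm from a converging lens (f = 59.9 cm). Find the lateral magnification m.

m = -0.162

1/d_i = 1/f − 1/d_o = 1/(59.90) − 1/(429) = 0.01436, so d_i = 69.62 cm.
m = −d_i/d_o = −(69.62)/(429) = -0.162.
The image is real, inverted and reduced, on the far side of the lens.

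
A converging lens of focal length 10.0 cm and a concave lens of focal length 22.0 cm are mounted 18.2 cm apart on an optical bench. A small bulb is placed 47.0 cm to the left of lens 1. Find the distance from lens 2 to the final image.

Lens 1: 1/d_i1 = 1/f₁ − 1/d_o1 = 1/(10.0) − 1/(47.0) = 0.07872, so d_i1 = 12.70 cm.
The intermediate image is 12.70 cm to the right of lens 1, which is 18.2 − (12.70) = 5.500 cm to the left of lens 2, so d_o2 = +5.500 cm.
Lens 2 is diverging, so f₂ = −22.0 cm.
Lens 2: 1/d_i2 = 1/f₂ − 1/d_o2 = 1/(-22.0) − 1/(5.500) = -0.2273, so d_i2 = -4.40 cm.
The final image is virtual, 4.40 cm to the left of lens 2 (overall magnification ≈ -0.22).

4.40 cm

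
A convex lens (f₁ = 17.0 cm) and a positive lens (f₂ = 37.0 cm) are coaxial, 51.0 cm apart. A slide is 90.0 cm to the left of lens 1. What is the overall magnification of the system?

m = -1.24

Lens 1: 1/d_i1 = 1/(17.0) − 1/(90.0) = 0.04771, so d_i1 = 20.96 cm; m₁ = −d_i1/d_o1 = -0.2329.
d_o2 = 51.0 − (20.96) = 30.04 cm.
Lens 2: 1/d_i2 = 1/(37.0) − 1/(30.04) = -0.006262, so d_i2 = -159.7 cm; m₂ = −d_i2/d_o2 = +5.316.
m = m₁·m₂ = (-0.2329)(+5.316) = -1.24.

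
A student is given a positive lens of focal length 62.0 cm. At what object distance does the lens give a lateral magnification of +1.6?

m = −d_i/d_o ⇒ d_i = −m·d_o.
1/f = 1/d_o + 1/d_i = 1/d_o − 1/(m·d_o) = (1 − 1/m)/d_o, so d_o = f(1 − 1/m) = (62.00)(1 − 1/(+1.6)) = 23.2 cm.

23.2 cm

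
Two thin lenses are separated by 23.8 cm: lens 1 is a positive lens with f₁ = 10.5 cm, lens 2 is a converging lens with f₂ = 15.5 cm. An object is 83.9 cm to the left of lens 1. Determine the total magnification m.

Lens 1: 1/d_i1 = 1/(10.5) − 1/(83.9) = 0.08332, so d_i1 = 12.00 cm; m₁ = −d_i1/d_o1 = -0.1430.
d_o2 = 23.8 − (12.00) = 11.80 cm.
Lens 2: 1/d_i2 = 1/(15.5) − 1/(11.80) = -0.02023, so d_i2 = -49.43 cm; m₂ = −d_i2/d_o2 = +4.189.
m = m₁·m₂ = (-0.1430)(+4.189) = -0.599.

m = -0.599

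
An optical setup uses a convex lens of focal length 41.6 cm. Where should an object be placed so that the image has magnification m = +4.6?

32.6 cm

m = −d_i/d_o ⇒ d_i = −m·d_o.
1/f = 1/d_o + 1/d_i = 1/d_o − 1/(m·d_o) = (1 − 1/m)/d_o, so d_o = f(1 − 1/m) = (41.60)(1 − 1/(+4.6)) = 32.6 cm.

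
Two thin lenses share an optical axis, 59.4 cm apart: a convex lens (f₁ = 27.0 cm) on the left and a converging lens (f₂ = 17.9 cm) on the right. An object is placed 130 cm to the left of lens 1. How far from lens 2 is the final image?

Lens 1: 1/d_i1 = 1/f₁ − 1/d_o1 = 1/(27.0) − 1/(130) = 0.02934, so d_i1 = 34.08 cm.
The intermediate image is 34.08 cm to the right of lens 1, which is 59.4 − (34.08) = 25.32 cm to the left of lens 2, so d_o2 = +25.32 cm.
Lens 2: 1/d_i2 = 1/f₂ − 1/d_o2 = 1/(17.9) − 1/(25.32) = 0.01637, so d_i2 = 61.1 cm.
The final image is real, 61.1 cm to the right of lens 2 (overall magnification ≈ 0.63).

61.1 cm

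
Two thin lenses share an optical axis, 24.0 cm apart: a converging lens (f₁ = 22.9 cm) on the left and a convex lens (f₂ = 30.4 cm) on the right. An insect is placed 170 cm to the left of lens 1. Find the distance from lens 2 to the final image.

2.28 cm

Lens 1: 1/d_i1 = 1/f₁ − 1/d_o1 = 1/(22.9) − 1/(170) = 0.03779, so d_i1 = 26.46 cm.
The intermediate image is 26.46 cm to the right of lens 1, which lies 2.460 cm to the right of lens 2 — a virtual object — so d_o2 = −2.460 cm.
Lens 2: 1/d_i2 = 1/f₂ − 1/d_o2 = 1/(30.4) − 1/(-2.460) = 0.4394, so d_i2 = 2.28 cm.
The final image is real, 2.28 cm to the right of lens 2 (overall magnification ≈ -0.14).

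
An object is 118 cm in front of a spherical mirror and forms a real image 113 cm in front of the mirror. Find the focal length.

Real image ⇒ d_i = +113 cm.
1/f = 1/d_o + 1/d_i = 1/(118) + 1/(113) = 0.01732, so f = 57.7 cm.
Since f is positive, the spherical mirror is concave.

f = 57.7 cm (concave)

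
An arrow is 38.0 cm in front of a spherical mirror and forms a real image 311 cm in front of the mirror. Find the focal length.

f = 33.9 cm (concave)

Real image ⇒ d_i = +311 cm.
1/f = 1/d_o + 1/d_i = 1/(38.0) + 1/(311) = 0.02953, so f = 33.9 cm.
Since f is positive, the spherical mirror is concave.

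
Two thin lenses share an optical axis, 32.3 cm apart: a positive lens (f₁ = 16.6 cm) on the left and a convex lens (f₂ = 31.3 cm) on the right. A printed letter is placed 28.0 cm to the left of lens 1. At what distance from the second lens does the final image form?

Lens 1: 1/d_i1 = 1/f₁ − 1/d_o1 = 1/(16.6) − 1/(28.0) = 0.02453, so d_i1 = 40.77 cm.
The intermediate image is 40.77 cm to the right of lens 1, which lies 8.470 cm to the right of lens 2 — a virtual object — so d_o2 = −8.470 cm.
Lens 2: 1/d_i2 = 1/f₂ − 1/d_o2 = 1/(31.3) − 1/(-8.470) = 0.1500, so d_i2 = 6.67 cm.
The final image is real, 6.67 cm to the right of lens 2 (overall magnification ≈ -1.1).

6.67 cm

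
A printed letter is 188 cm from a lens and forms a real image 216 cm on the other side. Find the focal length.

f = 101 cm (converging)

Real image ⇒ d_i = +216 cm.
1/f = 1/d_o + 1/d_i = 1/(188) + 1/(216) = 0.009949, so f = 101 cm.
Since f is positive, the lens is converging.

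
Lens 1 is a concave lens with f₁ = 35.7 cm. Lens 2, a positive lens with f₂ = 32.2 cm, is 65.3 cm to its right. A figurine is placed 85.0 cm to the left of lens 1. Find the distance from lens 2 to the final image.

50.0 cm

Lens 1 is diverging, so f₁ = −35.7 cm.
Lens 1: 1/d_i1 = 1/f₁ − 1/d_o1 = 1/(-35.7) − 1/(85.0) = -0.03978, so d_i1 = -25.14 cm.
The intermediate image is 25.14 cm to the left of lens 1 (virtual), which is 65.3 − (-25.14) = 90.44 cm to the left of lens 2, so d_o2 = +90.44 cm.
Lens 2: 1/d_i2 = 1/f₂ − 1/d_o2 = 1/(32.2) − 1/(90.44) = 0.02000, so d_i2 = 50.0 cm.
The final image is real, 50.0 cm to the right of lens 2 (overall magnification ≈ -0.16).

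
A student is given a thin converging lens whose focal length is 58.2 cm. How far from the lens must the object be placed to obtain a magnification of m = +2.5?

34.9 cm

m = −d_i/d_o ⇒ d_i = −m·d_o.
1/f = 1/d_o + 1/d_i = 1/d_o − 1/(m·d_o) = (1 − 1/m)/d_o, so d_o = f(1 − 1/m) = (58.20)(1 − 1/(+2.5)) = 34.9 cm.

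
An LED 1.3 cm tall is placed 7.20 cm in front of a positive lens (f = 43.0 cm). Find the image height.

1/d_i = 1/f − 1/d_o = 1/(43.00) − 1/(7.20) = -0.1156, so d_i = -8.648 cm.
m = −d_i/d_o = +1.201.
|h_i| = |m|·h_o = 1.201 × 1.3 = 1.56 cm. The image is virtual, upright and enlarged, on the same side as the object.

1.56 cm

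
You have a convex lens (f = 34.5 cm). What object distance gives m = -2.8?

m = −d_i/d_o ⇒ d_i = −m·d_o.
1/f = 1/d_o + 1/d_i = 1/d_o − 1/(m·d_o) = (1 − 1/m)/d_o, so d_o = f(1 − 1/m) = (34.50)(1 − 1/(-2.8)) = 46.8 cm.

46.8 cm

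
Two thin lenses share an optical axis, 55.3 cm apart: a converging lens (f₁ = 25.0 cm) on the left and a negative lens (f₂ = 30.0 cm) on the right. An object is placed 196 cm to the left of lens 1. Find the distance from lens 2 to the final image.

14.1 cm

Lens 1: 1/d_i1 = 1/f₁ − 1/d_o1 = 1/(25.0) − 1/(196) = 0.03490, so d_i1 = 28.65 cm.
The intermediate image is 28.65 cm to the right of lens 1, which is 55.3 − (28.65) = 26.65 cm to the left of lens 2, so d_o2 = +26.65 cm.
Lens 2 is diverging, so f₂ = −30.0 cm.
Lens 2: 1/d_i2 = 1/f₂ − 1/d_o2 = 1/(-30.0) − 1/(26.65) = -0.07086, so d_i2 = -14.1 cm.
The final image is virtual, 14.1 cm to the left of lens 2 (overall magnification ≈ -0.077).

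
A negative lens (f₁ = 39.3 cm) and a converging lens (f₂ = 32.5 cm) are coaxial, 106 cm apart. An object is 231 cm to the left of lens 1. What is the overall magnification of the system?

f₁ = −39.3 cm (diverging).
Lens 1: 1/d_i1 = 1/(-39.3) − 1/(231) = -0.02977, so d_i1 = -33.59 cm; m₁ = −d_i1/d_o1 = +0.1454.
d_o2 = 106 − (-33.59) = 139.6 cm.
Lens 2: 1/d_i2 = 1/(32.5) − 1/(139.6) = 0.02361, so d_i2 = 42.36 cm; m₂ = −d_i2/d_o2 = -0.3035.
m = m₁·m₂ = (+0.1454)(-0.3035) = -0.0441.

m = -0.0441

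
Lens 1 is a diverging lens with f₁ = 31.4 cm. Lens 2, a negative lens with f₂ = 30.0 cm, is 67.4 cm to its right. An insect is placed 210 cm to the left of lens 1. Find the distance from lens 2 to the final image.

22.8 cm

Lens 1 is diverging, so f₁ = −31.4 cm.
Lens 1: 1/d_i1 = 1/f₁ − 1/d_o1 = 1/(-31.4) − 1/(210) = -0.03661, so d_i1 = -27.32 cm.
The intermediate image is 27.32 cm to the left of lens 1 (virtual), which is 67.4 − (-27.32) = 94.72 cm to the left of lens 2, so d_o2 = +94.72 cm.
Lens 2 is diverging, so f₂ = −30.0 cm.
Lens 2: 1/d_i2 = 1/f₂ − 1/d_o2 = 1/(-30.0) − 1/(94.72) = -0.04389, so d_i2 = -22.8 cm.
The final image is virtual, 22.8 cm to the left of lens 2 (overall magnification ≈ 0.031).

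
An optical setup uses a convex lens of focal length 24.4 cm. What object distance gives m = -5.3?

m = −d_i/d_o ⇒ d_i = −m·d_o.
1/f = 1/d_o + 1/d_i = 1/d_o − 1/(m·d_o) = (1 − 1/m)/d_o, so d_o = f(1 − 1/m) = (24.40)(1 − 1/(-5.3)) = 29.0 cm.

29.0 cm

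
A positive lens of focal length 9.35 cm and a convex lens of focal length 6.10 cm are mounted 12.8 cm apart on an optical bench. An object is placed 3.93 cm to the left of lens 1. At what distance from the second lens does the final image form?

8.86 cm

Lens 1: 1/d_i1 = 1/f₁ − 1/d_o1 = 1/(9.35) − 1/(3.93) = -0.1475, so d_i1 = -6.780 cm.
The intermediate image is 6.780 cm to the left of lens 1 (virtual), which is 12.8 − (-6.780) = 19.58 cm to the left of lens 2, so d_o2 = +19.58 cm.
Lens 2: 1/d_i2 = 1/f₂ − 1/d_o2 = 1/(6.10) − 1/(19.58) = 0.1129, so d_i2 = 8.86 cm.
The final image is real, 8.86 cm to the right of lens 2 (overall magnification ≈ -0.78).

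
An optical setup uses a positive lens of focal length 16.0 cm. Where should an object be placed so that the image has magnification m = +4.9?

12.7 cm

m = −d_i/d_o ⇒ d_i = −m·d_o.
1/f = 1/d_o + 1/d_i = 1/d_o − 1/(m·d_o) = (1 − 1/m)/d_o, so d_o = f(1 − 1/m) = (16.00)(1 − 1/(+4.9)) = 12.7 cm.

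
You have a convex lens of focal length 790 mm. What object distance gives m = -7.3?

898 mm

m = −d_i/d_o ⇒ d_i = −m·d_o.
1/f = 1/d_o + 1/d_i = 1/d_o − 1/(m·d_o) = (1 − 1/m)/d_o, so d_o = f(1 − 1/m) = (790.0)(1 − 1/(-7.3)) = 898 mm.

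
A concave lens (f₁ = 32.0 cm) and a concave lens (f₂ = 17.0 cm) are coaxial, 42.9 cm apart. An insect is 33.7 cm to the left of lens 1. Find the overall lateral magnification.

f₁ = −32.0 cm (diverging).
Lens 1: 1/d_i1 = 1/(-32.0) − 1/(33.7) = -0.06092, so d_i1 = -16.41 cm; m₁ = −d_i1/d_o1 = +0.4869.
d_o2 = 42.9 − (-16.41) = 59.31 cm.
f₂ = −17.0 cm (diverging).
Lens 2: 1/d_i2 = 1/(-17.0) − 1/(59.31) = -0.07568, so d_i2 = -13.21 cm; m₂ = −d_i2/d_o2 = +0.2228.
m = m₁·m₂ = (+0.4869)(+0.2228) = +0.108.

m = +0.108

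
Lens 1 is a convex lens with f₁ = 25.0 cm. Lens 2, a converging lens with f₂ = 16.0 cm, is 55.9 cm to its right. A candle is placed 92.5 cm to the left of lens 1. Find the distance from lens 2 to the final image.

Lens 1: 1/d_i1 = 1/f₁ − 1/d_o1 = 1/(25.0) − 1/(92.5) = 0.02919, so d_i1 = 34.26 cm.
The intermediate image is 34.26 cm to the right of lens 1, which is 55.9 − (34.26) = 21.64 cm to the left of lens 2, so d_o2 = +21.64 cm.
Lens 2: 1/d_i2 = 1/f₂ − 1/d_o2 = 1/(16.0) − 1/(21.64) = 0.01629, so d_i2 = 61.4 cm.
The final image is real, 61.4 cm to the right of lens 2 (overall magnification ≈ 1.1).

61.4 cm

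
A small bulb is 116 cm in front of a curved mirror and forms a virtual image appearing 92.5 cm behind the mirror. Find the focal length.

Virtual image ⇒ d_i = −92.5 cm.
1/f = 1/d_o + 1/d_i = 1/(116) + 1/(-92.5) = -0.002190, so f = -457 cm.
Since f is negative, the curved mirror is convex.

f = -457 cm (convex)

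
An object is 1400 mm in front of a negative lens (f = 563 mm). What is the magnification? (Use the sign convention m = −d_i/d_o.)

m = +0.287

For a negative lens, f = -563 mm.
1/d_i = 1/f − 1/d_o = 1/(-563.0) − 1/(1400) = -0.002490, so d_i = -401.5 mm.
m = −d_i/d_o = −(-401.5)/(1400) = +0.287.
The image is virtual, upright and reduced, on the same side as the object.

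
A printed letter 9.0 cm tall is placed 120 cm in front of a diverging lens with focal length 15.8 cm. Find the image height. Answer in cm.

1.05 cm

For a diverging lens, f = -15.8 cm.
1/d_i = 1/f − 1/d_o = 1/(-15.80) − 1/(120) = -0.07162, so d_i = -13.96 cm.
m = −d_i/d_o = +0.1163.
|h_i| = |m|·h_o = 0.1163 × 9.0 = 1.05 cm. The image is virtual, upright and reduced, on the same side as the object.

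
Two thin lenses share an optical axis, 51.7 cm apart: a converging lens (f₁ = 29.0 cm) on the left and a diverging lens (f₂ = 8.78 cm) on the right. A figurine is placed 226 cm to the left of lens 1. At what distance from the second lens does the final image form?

5.95 cm

Lens 1: 1/d_i1 = 1/f₁ − 1/d_o1 = 1/(29.0) − 1/(226) = 0.03006, so d_i1 = 33.27 cm.
The intermediate image is 33.27 cm to the right of lens 1, which is 51.7 − (33.27) = 18.43 cm to the left of lens 2, so d_o2 = +18.43 cm.
Lens 2 is diverging, so f₂ = −8.78 cm.
Lens 2: 1/d_i2 = 1/f₂ − 1/d_o2 = 1/(-8.78) − 1/(18.43) = -0.1682, so d_i2 = -5.95 cm.
The final image is virtual, 5.95 cm to the left of lens 2 (overall magnification ≈ -0.047).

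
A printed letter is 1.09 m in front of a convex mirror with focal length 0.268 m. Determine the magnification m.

m = +0.197

For a convex mirror, f = -0.268 m.
1/d_i = 1/f − 1/d_o = 1/(-0.2680) − 1/(1.09) = -4.649, so d_i = -0.2151 m.
m = −d_i/d_o = −(-0.2151)/(1.09) = +0.197.
The image is virtual, upright and reduced, behind the mirror.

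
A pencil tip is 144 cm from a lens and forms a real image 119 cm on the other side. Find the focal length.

Real image ⇒ d_i = +119 cm.
1/f = 1/d_o + 1/d_i = 1/(144) + 1/(119) = 0.01535, so f = 65.2 cm.
Since f is positive, the lens is converging.

f = 65.2 cm (converging)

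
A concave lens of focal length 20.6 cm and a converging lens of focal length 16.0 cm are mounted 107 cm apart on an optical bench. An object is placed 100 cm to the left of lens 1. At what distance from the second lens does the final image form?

18.4 cm

Lens 1 is diverging, so f₁ = −20.6 cm.
Lens 1: 1/d_i1 = 1/f₁ − 1/d_o1 = 1/(-20.6) − 1/(100) = -0.05854, so d_i1 = -17.08 cm.
The intermediate image is 17.08 cm to the left of lens 1 (virtual), which is 107 − (-17.08) = 124.1 cm to the left of lens 2, so d_o2 = +124.1 cm.
Lens 2: 1/d_i2 = 1/f₂ − 1/d_o2 = 1/(16.0) − 1/(124.1) = 0.05444, so d_i2 = 18.4 cm.
The final image is real, 18.4 cm to the right of lens 2 (overall magnification ≈ -0.025).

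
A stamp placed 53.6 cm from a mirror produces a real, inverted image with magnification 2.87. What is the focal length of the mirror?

m = −d_i/d_o ⇒ d_i = −m·d_o = −(-2.87)·(53.6) = 153.8 cm.
1/f = 1/d_o + 1/d_i = 1/(53.6) + 1/(153.8) = 0.02516, so f = 39.7 cm.
Since f is positive, the mirror is concave.

f = 39.7 cm (concave)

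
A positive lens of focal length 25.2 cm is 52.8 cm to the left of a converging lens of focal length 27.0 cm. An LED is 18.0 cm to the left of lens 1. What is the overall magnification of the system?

m = -1.06

Lens 1: 1/d_i1 = 1/(25.2) − 1/(18.0) = -0.01587, so d_i1 = -63.00 cm; m₁ = −d_i1/d_o1 = +3.500.
d_o2 = 52.8 − (-63.00) = 115.8 cm.
Lens 2: 1/d_i2 = 1/(27.0) − 1/(115.8) = 0.02840, so d_i2 = 35.21 cm; m₂ = −d_i2/d_o2 = -0.3041.
m = m₁·m₂ = (+3.500)(-0.3041) = -1.06.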